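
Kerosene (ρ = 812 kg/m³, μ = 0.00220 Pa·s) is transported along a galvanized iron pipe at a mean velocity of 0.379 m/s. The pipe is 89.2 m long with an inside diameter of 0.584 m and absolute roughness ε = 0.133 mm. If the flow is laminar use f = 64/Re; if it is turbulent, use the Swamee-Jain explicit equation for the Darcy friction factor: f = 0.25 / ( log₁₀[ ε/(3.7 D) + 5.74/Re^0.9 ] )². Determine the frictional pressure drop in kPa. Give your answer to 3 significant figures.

Reynolds number Re = ρVD/μ = 812 · 0.379 · 0.584 / 0.0022 = 8.169e+04.
Re > 4000 → turbulent. Relative roughness ε/D = 0.000133/0.584 = 0.000228. Swamee-Jain: f = 0.25/(log₁₀[0.000228/3.7 + 5.74/8.169e+04^0.9])² = 0.25/(log₁₀[6.16e-05 + 0.000218])² = 0.25/(-3.554)² = 0.01979.
Darcy-Weisbach: ΔP = f(L/D)(ρV²/2) = 0.01979·(89.2/0.584)·(812·0.379²/2) = 0.01979·152.7·58.32 = 176.3 Pa.
ΔP = 176.3 Pa = 0.176 kPa.

ΔP ≈ 0.176 kPa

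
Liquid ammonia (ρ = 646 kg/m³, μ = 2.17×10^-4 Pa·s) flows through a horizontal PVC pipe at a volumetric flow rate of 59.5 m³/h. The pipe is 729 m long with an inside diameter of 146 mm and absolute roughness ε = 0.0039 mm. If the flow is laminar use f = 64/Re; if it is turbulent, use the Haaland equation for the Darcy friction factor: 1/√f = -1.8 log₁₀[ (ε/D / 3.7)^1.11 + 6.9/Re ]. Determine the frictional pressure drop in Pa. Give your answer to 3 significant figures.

ΔP ≈ 21600 Pa

Q = 59.5 m³/h = 59.5/3600 = 0.01653 m³/s.
Cross-sectional area A = πD²/4 = π(0.146)²/4 = 0.01674 m²; mean velocity V = Q/A = 0.01653/0.01674 = 0.9872 m/s.
Reynolds number Re = ρVD/μ = 646 · 0.9872 · 0.146 / 0.000217 = 4.291e+05.
Re > 4000 → turbulent. Relative roughness ε/D = 3.9e-06/0.146 = 2.67e-05. Haaland: 1/√f = -1.8 log₁₀[(2.67e-05/3.7)^1.11 + 6.9/4.291e+05] = -1.8 log₁₀[1.96e-06 + 1.61e-05] = 8.539, so f = 0.01372.
Darcy-Weisbach: ΔP = f(L/D)(ρV²/2) = 0.01372·(729/0.146)·(646·0.9872²/2) = 0.01372·4993·314.8 = 2.156e+04 Pa.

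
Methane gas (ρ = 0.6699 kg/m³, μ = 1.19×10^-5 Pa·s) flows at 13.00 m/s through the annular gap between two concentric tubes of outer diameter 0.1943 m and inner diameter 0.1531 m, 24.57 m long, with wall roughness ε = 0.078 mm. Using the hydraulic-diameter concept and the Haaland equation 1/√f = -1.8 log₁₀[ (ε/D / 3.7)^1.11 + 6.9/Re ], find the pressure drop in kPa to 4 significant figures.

ΔP ≈ 0.9308 kPa

Hydraulic diameter D_h = 4A/P = D_o - D_i = 0.1943 - 0.1531 = 0.0412 m.
Re = ρVD_h/μ = 0.6699·13·0.0412/1.19e-05 = 3.015e+04.
ε/D_h = 7.8e-05/0.0412 = 0.00189; Haaland gives 1/√f = -1.8 log₁₀[0.000222+0.000229] = 6.022, so f = 0.02757.
ΔP = f(L/D_h)(ρV²/2) = 0.02757·24.57/0.0412·56.61 = 930.8 Pa.
ΔP = 0.9308 kPa.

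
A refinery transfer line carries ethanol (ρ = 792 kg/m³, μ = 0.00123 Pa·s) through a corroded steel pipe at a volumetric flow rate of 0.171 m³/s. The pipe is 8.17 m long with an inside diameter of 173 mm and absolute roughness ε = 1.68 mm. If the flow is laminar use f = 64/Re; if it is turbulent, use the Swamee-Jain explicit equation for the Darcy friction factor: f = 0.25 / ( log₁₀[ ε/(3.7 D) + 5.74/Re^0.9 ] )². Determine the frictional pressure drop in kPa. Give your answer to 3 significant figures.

ΔP ≈ 37.3 kPa

Cross-sectional area A = πD²/4 = π(0.173)²/4 = 0.02351 m²; mean velocity V = Q/A = 0.171/0.02351 = 7.275 m/s.
Reynolds number Re = ρVD/μ = 792 · 7.275 · 0.173 / 0.00123 = 8.104e+05.
Re > 4000 → turbulent. Relative roughness ε/D = 0.00168/0.173 = 0.00971. Swamee-Jain: f = 0.25/(log₁₀[0.00971/3.7 + 5.74/8.104e+05^0.9])² = 0.25/(log₁₀[0.00262 + 2.76e-05])² = 0.25/(-2.576)² = 0.03766.
Darcy-Weisbach: ΔP = f(L/D)(ρV²/2) = 0.03766·(8.17/0.173)·(792·7.275²/2) = 0.03766·47.23·2.096e+04 = 3.727e+04 Pa.
ΔP = 3.727e+04 Pa = 37.3 kPa.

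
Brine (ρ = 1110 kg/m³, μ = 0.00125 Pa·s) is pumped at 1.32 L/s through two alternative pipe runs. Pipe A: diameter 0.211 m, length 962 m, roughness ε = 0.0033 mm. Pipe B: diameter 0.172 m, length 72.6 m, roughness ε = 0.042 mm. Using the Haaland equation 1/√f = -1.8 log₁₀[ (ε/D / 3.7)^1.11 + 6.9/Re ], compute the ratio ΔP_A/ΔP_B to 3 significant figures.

Pipe A: V = Q/A = 0.00132/0.03497 = 0.03775 m/s; Re = 7073; ε/D = 1.56e-05; Haaland → f = 0.03406; ΔP_A = f(L/D)(ρV²/2) = 122.8 Pa.
Pipe B: V = Q/A = 0.00132/0.02324 = 0.05681 m/s; Re = 8677; ε/D = 0.000244; Haaland → f = 0.03238; ΔP_B = f(L/D)(ρV²/2) = 24.48 Pa.
ΔP_A/ΔP_B = 122.8/24.48 = 5.02.

ΔP_A/ΔP_B ≈ 5.02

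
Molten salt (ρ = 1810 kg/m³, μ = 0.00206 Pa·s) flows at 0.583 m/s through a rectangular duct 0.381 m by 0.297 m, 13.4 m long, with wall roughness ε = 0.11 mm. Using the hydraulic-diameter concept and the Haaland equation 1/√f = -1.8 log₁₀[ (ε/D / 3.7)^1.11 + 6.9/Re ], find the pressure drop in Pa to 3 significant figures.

ΔP ≈ 222 Pa

Hydraulic diameter D_h = 4A/P = 4·(0.381·0.297)/(2·(0.381+0.297)) = 0.4526/1.356 = 0.3338 m.
Re = ρVD_h/μ = 1810·0.583·0.3338/0.00206 = 1.71e+05.
ε/D_h = 0.00011/0.3338 = 0.00033; Haaland gives 1/√f = -1.8 log₁₀[3.19e-05+4.04e-05] = 7.454, so f = 0.018.
ΔP = f(L/D_h)(ρV²/2) = 0.018·13.4/0.3338·307.6 = 222.3 Pa.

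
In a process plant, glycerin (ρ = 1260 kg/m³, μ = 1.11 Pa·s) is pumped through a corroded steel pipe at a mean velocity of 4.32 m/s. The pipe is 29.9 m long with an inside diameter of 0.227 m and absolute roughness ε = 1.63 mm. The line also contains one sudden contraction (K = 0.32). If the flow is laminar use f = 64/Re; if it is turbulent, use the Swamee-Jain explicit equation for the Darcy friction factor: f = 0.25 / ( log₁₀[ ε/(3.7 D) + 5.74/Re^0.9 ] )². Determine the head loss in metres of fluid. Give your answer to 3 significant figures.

h_f ≈ 7.51 m

Reynolds number Re = ρVD/μ = 1260 · 4.32 · 0.227 / 1.11 = 1113.
Re < 2300 → laminar flow, so f = 64/Re = 64/1113 = 0.05749 (the turbulent correlation is not needed).
Total minor-loss coefficient ΣK = 1·0.32 = 0.32.
ΔP = [f·L/D + ΣK]·(ρV²/2) = [0.05749·29.9/0.227 + 0.32]·(1260·4.32²/2) = [7.573 + 0.32]·1.176e+04 = 9.28e+04 Pa.
Head loss h_f = ΔP/(ρg) = 9.28e+04/(1260·9.81) = 7.51 m.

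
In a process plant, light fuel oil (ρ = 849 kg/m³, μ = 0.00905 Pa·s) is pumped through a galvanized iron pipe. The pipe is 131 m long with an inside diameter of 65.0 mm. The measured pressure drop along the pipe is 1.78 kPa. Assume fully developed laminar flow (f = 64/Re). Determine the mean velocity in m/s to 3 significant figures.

V ≈ 0.198 m/s

For laminar flow, f = 64/Re with Re = ρVD/μ, so Darcy-Weisbach reduces to ΔP = 32μLV/D². Solving for V: V = ΔP·D²/(32μL) = 1780·(0.065)²/(32·0.00905·131) = 0.1982 m/s.
Check: Re = ρVD/μ = 849·0.1982·0.065/0.00905 = 1209 < 2300, so the laminar assumption holds.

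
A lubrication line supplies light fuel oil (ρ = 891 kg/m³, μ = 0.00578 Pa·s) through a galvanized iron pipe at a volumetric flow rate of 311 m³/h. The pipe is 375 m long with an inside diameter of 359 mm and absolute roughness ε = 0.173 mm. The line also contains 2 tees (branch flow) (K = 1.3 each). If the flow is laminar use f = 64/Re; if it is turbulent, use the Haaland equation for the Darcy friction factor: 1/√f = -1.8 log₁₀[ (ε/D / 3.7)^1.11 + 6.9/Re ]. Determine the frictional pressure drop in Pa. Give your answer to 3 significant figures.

ΔP ≈ 8440 Pa

Q = 311 m³/h = 311/3600 = 0.08639 m³/s.
Cross-sectional area A = πD²/4 = π(0.359)²/4 = 0.1012 m²; mean velocity V = Q/A = 0.08639/0.1012 = 0.8535 m/s.
Reynolds number Re = ρVD/μ = 891 · 0.8535 · 0.359 / 0.00578 = 4.723e+04.
Re > 4000 → turbulent. Relative roughness ε/D = 0.000173/0.359 = 0.000482. Haaland: 1/√f = -1.8 log₁₀[(0.000482/3.7)^1.11 + 6.9/4.723e+04] = -1.8 log₁₀[4.87e-05 + 0.000146] = 6.679, so f = 0.02242.
Total minor-loss coefficient ΣK = 2·1.3 = 2.6.
ΔP = [f·L/D + ΣK]·(ρV²/2) = [0.02242·375/0.359 + 2.6]·(891·0.8535²/2) = [23.42 + 2.6]·324.5 = 8442 Pa.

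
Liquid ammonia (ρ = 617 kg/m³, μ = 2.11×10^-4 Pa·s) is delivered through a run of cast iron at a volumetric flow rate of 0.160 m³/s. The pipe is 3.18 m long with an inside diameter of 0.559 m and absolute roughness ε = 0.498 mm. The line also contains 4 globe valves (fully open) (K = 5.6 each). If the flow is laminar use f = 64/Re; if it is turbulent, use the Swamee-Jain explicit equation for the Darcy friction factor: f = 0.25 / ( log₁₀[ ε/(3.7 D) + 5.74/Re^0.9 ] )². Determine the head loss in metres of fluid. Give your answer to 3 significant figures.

h_f ≈ 0.488 m

Cross-sectional area A = πD²/4 = π(0.559)²/4 = 0.2454 m²; mean velocity V = Q/A = 0.16/0.2454 = 0.6519 m/s.
Reynolds number Re = ρVD/μ = 617 · 0.6519 · 0.559 / 0.000211 = 1.066e+06.
Re > 4000 → turbulent. Relative roughness ε/D = 0.000498/0.559 = 0.000891. Swamee-Jain: f = 0.25/(log₁₀[0.000891/3.7 + 5.74/1.066e+06^0.9])² = 0.25/(log₁₀[0.000241 + 2.16e-05])² = 0.25/(-3.581)² = 0.01949.
Total minor-loss coefficient ΣK = 4·5.6 = 22.4.
ΔP = [f·L/D + ΣK]·(ρV²/2) = [0.01949·3.18/0.559 + 22.4]·(617·0.6519²/2) = [0.1109 + 22.4]·131.1 = 2952 Pa.
Head loss h_f = ΔP/(ρg) = 2952/(617·9.81) = 0.488 m.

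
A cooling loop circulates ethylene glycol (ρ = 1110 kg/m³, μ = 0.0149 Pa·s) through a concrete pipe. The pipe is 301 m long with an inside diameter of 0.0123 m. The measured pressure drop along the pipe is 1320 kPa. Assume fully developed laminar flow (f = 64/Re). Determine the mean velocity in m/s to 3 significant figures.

For laminar flow, f = 64/Re with Re = ρVD/μ, so Darcy-Weisbach reduces to ΔP = 32μLV/D². Solving for V: V = ΔP·D²/(32μL) = 1.32e+06·(0.0123)²/(32·0.0149·301) = 1.391 m/s.
Check: Re = ρVD/μ = 1110·1.391·0.0123/0.0149 = 1275 < 2300, so the laminar assumption holds.

V ≈ 1.39 m/s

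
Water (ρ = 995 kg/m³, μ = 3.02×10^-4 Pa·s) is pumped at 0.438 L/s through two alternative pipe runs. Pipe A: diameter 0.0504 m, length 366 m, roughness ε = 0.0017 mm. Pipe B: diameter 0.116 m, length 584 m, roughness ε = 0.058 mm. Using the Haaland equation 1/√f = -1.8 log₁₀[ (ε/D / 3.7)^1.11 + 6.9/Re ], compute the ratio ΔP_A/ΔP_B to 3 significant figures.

Pipe A: V = Q/A = 0.000438/0.001995 = 0.2195 m/s; Re = 3.646e+04; ε/D = 3.37e-05; Haaland → f = 0.02234; ΔP_A = f(L/D)(ρV²/2) = 3890 Pa.
Pipe B: V = Q/A = 0.000438/0.01057 = 0.04144 m/s; Re = 1.584e+04; ε/D = 0.0005; Haaland → f = 0.02812; ΔP_B = f(L/D)(ρV²/2) = 121 Pa.
ΔP_A/ΔP_B = 3890/121 = 32.2.

ΔP_A/ΔP_B ≈ 32.2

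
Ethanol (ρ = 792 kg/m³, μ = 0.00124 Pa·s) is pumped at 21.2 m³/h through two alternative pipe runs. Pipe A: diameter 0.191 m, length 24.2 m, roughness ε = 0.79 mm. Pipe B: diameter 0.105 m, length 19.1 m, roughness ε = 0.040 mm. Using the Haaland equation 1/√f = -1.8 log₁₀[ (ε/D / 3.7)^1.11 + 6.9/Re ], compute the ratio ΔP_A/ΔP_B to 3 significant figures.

Pipe A: V = Q/A = 0.005889/0.02865 = 0.2055 m/s; Re = 2.507e+04; ε/D = 0.00414; Haaland → f = 0.03223; ΔP_A = f(L/D)(ρV²/2) = 68.31 Pa.
Pipe B: V = Q/A = 0.005889/0.008659 = 0.6801 m/s; Re = 4.561e+04; ε/D = 0.000381; Haaland → f = 0.02226; ΔP_B = f(L/D)(ρV²/2) = 741.5 Pa.
ΔP_A/ΔP_B = 68.31/741.5 = 0.0921.

ΔP_A/ΔP_B ≈ 0.0921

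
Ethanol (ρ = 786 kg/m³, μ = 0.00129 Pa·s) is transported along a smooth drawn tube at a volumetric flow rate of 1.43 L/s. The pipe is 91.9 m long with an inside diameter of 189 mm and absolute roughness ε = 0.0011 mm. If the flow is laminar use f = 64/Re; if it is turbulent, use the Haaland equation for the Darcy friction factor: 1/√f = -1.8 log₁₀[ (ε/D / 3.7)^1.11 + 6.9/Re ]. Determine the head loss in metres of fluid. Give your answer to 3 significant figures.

Q = 1.43 L/s = 1.43/1000 = 0.00143 m³/s.
Cross-sectional area A = πD²/4 = π(0.189)²/4 = 0.02806 m²; mean velocity V = Q/A = 0.00143/0.02806 = 0.05097 m/s.
Reynolds number Re = ρVD/μ = 786 · 0.05097 · 0.189 / 0.00129 = 5870.
Re > 4000 → turbulent. Relative roughness ε/D = 1.1e-06/0.189 = 5.82e-06. Haaland: 1/√f = -1.8 log₁₀[(5.82e-06/3.7)^1.11 + 6.9/5870] = -1.8 log₁₀[3.62e-07 + 0.00118] = 5.273, so f = 0.03596.
Darcy-Weisbach: ΔP = f(L/D)(ρV²/2) = 0.03596·(91.9/0.189)·(786·0.05097²/2) = 0.03596·486.2·1.021 = 17.85 Pa.
Head loss h_f = ΔP/(ρg) = 17.85/(786·9.81) = 0.00232 m.

h_f ≈ 0.00232 m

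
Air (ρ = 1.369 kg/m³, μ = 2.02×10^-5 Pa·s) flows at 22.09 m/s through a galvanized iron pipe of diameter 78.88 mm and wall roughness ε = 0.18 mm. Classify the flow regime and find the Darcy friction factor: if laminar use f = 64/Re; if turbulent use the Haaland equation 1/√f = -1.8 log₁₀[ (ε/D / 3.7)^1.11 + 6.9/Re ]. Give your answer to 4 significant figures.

f ≈ 0.02550

Re = ρVD/μ = 1.369·22.09·0.07888/2.02e-05 = 1.181e+05.
Re > 4000 → turbulent. ε/D = 0.00018/0.07888 = 0.00228; Haaland: 1/√f = -1.8 log₁₀[0.000274 + 5.84e-05] = 6.262, so f = 0.0255.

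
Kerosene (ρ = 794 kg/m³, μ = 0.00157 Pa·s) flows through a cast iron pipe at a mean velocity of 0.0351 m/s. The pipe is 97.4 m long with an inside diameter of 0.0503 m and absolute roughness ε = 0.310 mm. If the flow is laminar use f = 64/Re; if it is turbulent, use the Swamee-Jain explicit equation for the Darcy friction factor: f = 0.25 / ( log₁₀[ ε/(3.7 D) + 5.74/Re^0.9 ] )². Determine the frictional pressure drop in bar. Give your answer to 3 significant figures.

Reynolds number Re = ρVD/μ = 794 · 0.0351 · 0.0503 / 0.00157 = 892.9.
Re < 2300 → laminar flow, so f = 64/Re = 64/892.9 = 0.07168 (the turbulent correlation is not needed).
Darcy-Weisbach: ΔP = f(L/D)(ρV²/2) = 0.07168·(97.4/0.0503)·(794·0.0351²/2) = 0.07168·1936·0.4891 = 67.89 Pa.
ΔP = 67.89 Pa = 6.79×10^-4 bar.

ΔP ≈ 6.79×10^-4 bar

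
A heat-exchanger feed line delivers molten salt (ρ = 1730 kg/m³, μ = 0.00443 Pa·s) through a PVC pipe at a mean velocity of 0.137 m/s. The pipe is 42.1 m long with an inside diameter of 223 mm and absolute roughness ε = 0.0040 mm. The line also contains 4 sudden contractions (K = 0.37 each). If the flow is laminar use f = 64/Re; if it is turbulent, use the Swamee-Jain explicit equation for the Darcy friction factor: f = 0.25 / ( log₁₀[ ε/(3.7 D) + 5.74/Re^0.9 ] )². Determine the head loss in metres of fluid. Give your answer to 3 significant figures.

h_f ≈ 0.00675 m

Reynolds number Re = ρVD/μ = 1730 · 0.137 · 0.223 / 0.00443 = 1.193e+04.
Re > 4000 → turbulent. Relative roughness ε/D = 4e-06/0.223 = 1.79e-05. Swamee-Jain: f = 0.25/(log₁₀[1.79e-05/3.7 + 5.74/1.193e+04^0.9])² = 0.25/(log₁₀[4.85e-06 + 0.00123])² = 0.25/(-2.908)² = 0.02956.
Total minor-loss coefficient ΣK = 4·0.37 = 1.48.
ΔP = [f·L/D + ΣK]·(ρV²/2) = [0.02956·42.1/0.223 + 1.48]·(1730·0.137²/2) = [5.58 + 1.48]·16.24 = 114.6 Pa.
Head loss h_f = ΔP/(ρg) = 114.6/(1730·9.81) = 0.00675 m.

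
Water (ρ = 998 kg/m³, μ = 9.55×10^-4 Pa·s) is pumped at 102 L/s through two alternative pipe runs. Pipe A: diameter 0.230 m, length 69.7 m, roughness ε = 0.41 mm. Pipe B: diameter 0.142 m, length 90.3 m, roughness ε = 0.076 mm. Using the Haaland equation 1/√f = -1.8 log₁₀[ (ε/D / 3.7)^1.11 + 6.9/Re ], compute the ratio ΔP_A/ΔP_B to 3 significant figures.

ΔP_A/ΔP_B ≈ 0.0916

Pipe A: V = Q/A = 0.102/0.04155 = 2.455 m/s; Re = 5.901e+05; ε/D = 0.00178; Haaland → f = 0.02306; ΔP_A = f(L/D)(ρV²/2) = 2.102e+04 Pa.
Pipe B: V = Q/A = 0.102/0.01584 = 6.441 m/s; Re = 9.558e+05; ε/D = 0.000535; Haaland → f = 0.01743; ΔP_B = f(L/D)(ρV²/2) = 2.294e+05 Pa.
ΔP_A/ΔP_B = 2.102e+04/2.294e+05 = 0.0916.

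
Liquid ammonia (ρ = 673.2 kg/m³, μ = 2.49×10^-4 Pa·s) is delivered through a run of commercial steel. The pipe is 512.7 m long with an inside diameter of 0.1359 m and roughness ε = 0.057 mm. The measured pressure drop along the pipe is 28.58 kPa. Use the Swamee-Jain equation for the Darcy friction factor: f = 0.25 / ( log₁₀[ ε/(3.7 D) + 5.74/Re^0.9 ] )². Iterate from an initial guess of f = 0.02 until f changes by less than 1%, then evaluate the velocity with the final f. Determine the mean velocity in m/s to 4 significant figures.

Rearranging Darcy-Weisbach: V = √(2·ΔP·D/(f·L·ρ)). With ε/D = 5.7e-05/0.1359 = 0.000419, iterate starting from f = 0.02:
  f = 0.02 → V = √(2·2.858e+04·0.1359/(0.02·512.7·673.2)) = 1.061 m/s; Re = ρVD/μ = 3.898e+05; f → 0.01752
  f = 0.01752 → V = 1.134 m/s; Re = 4.165e+05; f → 0.01744
Converged (Δf/f < 1%). With the final f = 0.01744: V = √(2·2.858e+04·0.1359/(0.01744·512.7·673.2)) = 1.136 m/s.

V ≈ 1.136 m/s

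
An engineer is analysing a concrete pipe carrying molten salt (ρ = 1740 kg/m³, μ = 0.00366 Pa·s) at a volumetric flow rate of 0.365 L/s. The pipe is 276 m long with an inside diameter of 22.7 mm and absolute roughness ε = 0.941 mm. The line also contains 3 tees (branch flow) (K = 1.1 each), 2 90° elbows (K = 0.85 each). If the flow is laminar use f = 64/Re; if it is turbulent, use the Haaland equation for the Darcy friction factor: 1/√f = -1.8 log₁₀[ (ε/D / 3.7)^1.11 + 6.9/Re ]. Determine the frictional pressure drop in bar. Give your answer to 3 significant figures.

ΔP ≈ 5.93 bar

Q = 0.365 L/s = 0.365/1000 = 0.000365 m³/s.
Cross-sectional area A = πD²/4 = π(0.0227)²/4 = 0.0004047 m²; mean velocity V = Q/A = 0.000365/0.0004047 = 0.9019 m/s.
Reynolds number Re = ρVD/μ = 1740 · 0.9019 · 0.0227 / 0.00366 = 9733.
Re > 4000 → turbulent. Relative roughness ε/D = 0.000941/0.0227 = 0.0415. Haaland: 1/√f = -1.8 log₁₀[(0.0415/3.7)^1.11 + 6.9/9733] = -1.8 log₁₀[0.00684 + 0.000709] = 3.82, so f = 0.06852.
Total minor-loss coefficient ΣK = 3·1.1 + 2·0.85 = 5.
ΔP = [f·L/D + ΣK]·(ρV²/2) = [0.06852·276/0.0227 + 5]·(1740·0.9019²/2) = [833.1 + 5]·707.7 = 5.931e+05 Pa.
ΔP = 5.931e+05 Pa = 5.93 bar.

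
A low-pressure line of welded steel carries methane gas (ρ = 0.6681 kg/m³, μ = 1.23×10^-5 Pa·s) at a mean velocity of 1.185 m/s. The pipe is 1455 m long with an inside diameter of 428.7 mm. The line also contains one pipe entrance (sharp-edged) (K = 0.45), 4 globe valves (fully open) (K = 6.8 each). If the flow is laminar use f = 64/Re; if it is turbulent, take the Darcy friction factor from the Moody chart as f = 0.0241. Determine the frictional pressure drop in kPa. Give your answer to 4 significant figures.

ΔP ≈ 0.05134 kPa

Reynolds number Re = ρVD/μ = 0.6681 · 1.185 · 0.4287 / 1.23e-05 = 2.759e+04.
Re > 4000 → turbulent; use the Moody-chart value f = 0.0241.
Total minor-loss coefficient ΣK = 1·0.45 + 4·6.8 = 27.6.
ΔP = [f·L/D + ΣK]·(ρV²/2) = [0.0241·1455/0.4287 + 27.6]·(0.6681·1.185²/2) = [81.79 + 27.6]·0.4691 = 51.34 Pa.
ΔP = 51.34 Pa = 0.05134 kPa.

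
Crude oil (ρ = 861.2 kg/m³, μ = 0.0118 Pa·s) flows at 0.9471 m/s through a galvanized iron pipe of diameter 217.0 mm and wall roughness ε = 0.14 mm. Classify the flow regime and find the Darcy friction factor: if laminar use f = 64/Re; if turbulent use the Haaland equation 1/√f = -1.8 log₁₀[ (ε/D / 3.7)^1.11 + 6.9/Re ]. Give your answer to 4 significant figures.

Re = ρVD/μ = 861.2·0.9471·0.217/0.0118 = 1.5e+04.
Re > 4000 → turbulent. ε/D = 0.00014/0.217 = 0.000645; Haaland: 1/√f = -1.8 log₁₀[6.73e-05 + 0.00046] = 5.9, so f = 0.02872.

f ≈ 0.02872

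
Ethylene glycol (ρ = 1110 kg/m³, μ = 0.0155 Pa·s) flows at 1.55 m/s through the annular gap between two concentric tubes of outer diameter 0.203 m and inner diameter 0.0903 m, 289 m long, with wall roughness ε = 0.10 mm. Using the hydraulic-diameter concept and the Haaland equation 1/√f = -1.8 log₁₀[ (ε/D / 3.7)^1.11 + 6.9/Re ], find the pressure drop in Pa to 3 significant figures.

Hydraulic diameter D_h = 4A/P = D_o - D_i = 0.203 - 0.0903 = 0.1127 m.
Re = ρVD_h/μ = 1110·1.55·0.1127/0.0155 = 1.251e+04.
ε/D_h = 0.0001/0.1127 = 0.000887; Haaland gives 1/√f = -1.8 log₁₀[9.59e-05+0.000552] = 5.74, so f = 0.03035.
ΔP = f(L/D_h)(ρV²/2) = 0.03035·289/0.1127·1333 = 1.038e+05 Pa.

ΔP ≈ 104000 Pa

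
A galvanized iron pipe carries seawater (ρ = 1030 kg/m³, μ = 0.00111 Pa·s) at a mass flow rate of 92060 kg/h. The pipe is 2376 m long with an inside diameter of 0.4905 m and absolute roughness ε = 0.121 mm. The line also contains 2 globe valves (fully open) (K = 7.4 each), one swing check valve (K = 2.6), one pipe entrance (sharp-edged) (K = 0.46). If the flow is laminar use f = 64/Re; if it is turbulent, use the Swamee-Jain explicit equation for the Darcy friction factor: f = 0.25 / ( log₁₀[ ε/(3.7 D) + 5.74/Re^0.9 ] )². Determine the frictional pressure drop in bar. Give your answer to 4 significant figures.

ΔP ≈ 0.01063 bar

ṁ = 92060 kg/h = 92060/3600 = 25.57 kg/s.
A = πD²/4 = π(0.4905)²/4 = 0.189 m²; mean velocity V = ṁ/(ρA) = 25.57/(1030 · 0.189) = 0.1314 m/s.
Reynolds number Re = ρVD/μ = 1030 · 0.1314 · 0.4905 / 0.00111 = 5.98e+04.
Re > 4000 → turbulent. Relative roughness ε/D = 0.000121/0.4905 = 0.000247. Swamee-Jain: f = 0.25/(log₁₀[0.000247/3.7 + 5.74/5.98e+04^0.9])² = 0.25/(log₁₀[6.67e-05 + 0.000288])² = 0.25/(-3.45)² = 0.02101.
Total minor-loss coefficient ΣK = 2·7.4 + 1·2.6 + 1·0.46 = 17.9.
ΔP = [f·L/D + ΣK]·(ρV²/2) = [0.02101·2376/0.4905 + 17.9]·(1030·0.1314²/2) = [101.8 + 17.9]·8.891 = 1063 Pa.
ΔP = 1063 Pa = 0.01063 bar.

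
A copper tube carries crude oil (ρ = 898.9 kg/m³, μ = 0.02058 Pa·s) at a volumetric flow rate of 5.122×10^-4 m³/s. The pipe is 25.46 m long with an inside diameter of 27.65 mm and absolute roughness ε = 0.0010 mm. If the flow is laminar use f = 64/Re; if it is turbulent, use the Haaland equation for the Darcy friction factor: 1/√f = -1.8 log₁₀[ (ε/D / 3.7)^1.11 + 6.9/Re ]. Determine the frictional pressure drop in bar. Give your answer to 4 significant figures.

Cross-sectional area A = πD²/4 = π(0.02765)²/4 = 0.0006005 m²; mean velocity V = Q/A = 0.0005122/0.0006005 = 0.853 m/s.
Reynolds number Re = ρVD/μ = 898.9 · 0.853 · 0.02765 / 0.0206 = 1030.
Re < 2300 → laminar flow, so f = 64/Re = 64/1030 = 0.06212 (the turbulent correlation is not needed).
Darcy-Weisbach: ΔP = f(L/D)(ρV²/2) = 0.06212·(25.46/0.02765)·(898.9·0.853²/2) = 0.06212·920.8·327 = 1.871e+04 Pa.
ΔP = 1.871e+04 Pa = 0.1871 bar.

ΔP ≈ 0.1871 bar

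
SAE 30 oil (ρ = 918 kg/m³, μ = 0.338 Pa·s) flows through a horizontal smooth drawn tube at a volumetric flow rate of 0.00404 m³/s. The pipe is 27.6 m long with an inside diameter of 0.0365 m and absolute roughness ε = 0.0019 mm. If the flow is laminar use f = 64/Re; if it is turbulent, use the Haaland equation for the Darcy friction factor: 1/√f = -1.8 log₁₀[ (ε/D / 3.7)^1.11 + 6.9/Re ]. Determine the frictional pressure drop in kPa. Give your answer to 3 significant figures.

Cross-sectional area A = πD²/4 = π(0.0365)²/4 = 0.001046 m²; mean velocity V = Q/A = 0.00404/0.001046 = 3.861 m/s.
Reynolds number Re = ρVD/μ = 918 · 3.861 · 0.0365 / 0.338 = 382.8.
Re < 2300 → laminar flow, so f = 64/Re = 64/382.8 = 0.1672 (the turbulent correlation is not needed).
Darcy-Weisbach: ΔP = f(L/D)(ρV²/2) = 0.1672·(27.6/0.0365)·(918·3.861²/2) = 0.1672·756.2·6843 = 8.652e+05 Pa.
ΔP = 8.652e+05 Pa = 865 kPa.

ΔP ≈ 865 kPa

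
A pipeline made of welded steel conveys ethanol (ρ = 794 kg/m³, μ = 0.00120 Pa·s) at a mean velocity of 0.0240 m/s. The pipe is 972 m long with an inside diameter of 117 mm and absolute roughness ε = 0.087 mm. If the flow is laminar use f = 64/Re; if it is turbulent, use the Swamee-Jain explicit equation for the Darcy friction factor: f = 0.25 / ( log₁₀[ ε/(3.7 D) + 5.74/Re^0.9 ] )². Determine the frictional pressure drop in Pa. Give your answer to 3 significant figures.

ΔP ≈ 65.4 Pa

Reynolds number Re = ρVD/μ = 794 · 0.024 · 0.117 / 0.0012 = 1858.
Re < 2300 → laminar flow, so f = 64/Re = 64/1858 = 0.03445 (the turbulent correlation is not needed).
Darcy-Weisbach: ΔP = f(L/D)(ρV²/2) = 0.03445·(972/0.117)·(794·0.024²/2) = 0.03445·8308·0.2287 = 65.44 Pa.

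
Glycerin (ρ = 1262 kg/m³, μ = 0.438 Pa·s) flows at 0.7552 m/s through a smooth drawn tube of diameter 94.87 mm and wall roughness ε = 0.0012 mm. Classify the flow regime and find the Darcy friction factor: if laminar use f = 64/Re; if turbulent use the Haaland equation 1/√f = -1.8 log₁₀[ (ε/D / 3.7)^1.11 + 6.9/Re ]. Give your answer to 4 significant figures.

f ≈ 0.3100

Re = ρVD/μ = 1262·0.7552·0.09487/0.438 = 206.4.
Re < 2300 → laminar, so f = 64/Re = 0.31 (roughness is irrelevant in laminar flow).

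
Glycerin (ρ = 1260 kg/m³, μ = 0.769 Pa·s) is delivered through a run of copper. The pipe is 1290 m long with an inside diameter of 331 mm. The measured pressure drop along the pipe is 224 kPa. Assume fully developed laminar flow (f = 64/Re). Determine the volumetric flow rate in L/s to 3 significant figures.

Q ≈ 66.5 L/s

For laminar flow, f = 64/Re with Re = ρVD/μ, so Darcy-Weisbach reduces to ΔP = 32μLV/D². Solving for V: V = ΔP·D²/(32μL) = 2.24e+05·(0.331)²/(32·0.769·1290) = 0.7731 m/s.
Check: Re = ρVD/μ = 1260·0.7731·0.331/0.769 = 419.3 < 2300, so the laminar assumption holds.
Q = V·A = 0.7731·(π/4·0.331²) = 0.06652 m³/s = 66.5 L/s.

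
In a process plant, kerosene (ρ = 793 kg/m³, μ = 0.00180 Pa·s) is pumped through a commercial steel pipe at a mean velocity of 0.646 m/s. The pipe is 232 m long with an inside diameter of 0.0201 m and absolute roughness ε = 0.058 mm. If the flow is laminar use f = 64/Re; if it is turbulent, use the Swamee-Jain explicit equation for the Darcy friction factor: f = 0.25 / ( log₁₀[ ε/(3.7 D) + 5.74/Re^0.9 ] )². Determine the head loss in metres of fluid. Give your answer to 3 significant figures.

Reynolds number Re = ρVD/μ = 793 · 0.646 · 0.0201 / 0.0018 = 5720.
Re > 4000 → turbulent. Relative roughness ε/D = 5.8e-05/0.0201 = 0.00289. Swamee-Jain: f = 0.25/(log₁₀[0.00289/3.7 + 5.74/5720^0.9])² = 0.25/(log₁₀[0.00078 + 0.00238])² = 0.25/(-2.5)² = 0.04001.
Darcy-Weisbach: ΔP = f(L/D)(ρV²/2) = 0.04001·(232/0.0201)·(793·0.646²/2) = 0.04001·1.154e+04·165.5 = 7.64e+04 Pa.
Head loss h_f = ΔP/(ρg) = 7.64e+04/(793·9.81) = 9.82 m.

h_f ≈ 9.82 m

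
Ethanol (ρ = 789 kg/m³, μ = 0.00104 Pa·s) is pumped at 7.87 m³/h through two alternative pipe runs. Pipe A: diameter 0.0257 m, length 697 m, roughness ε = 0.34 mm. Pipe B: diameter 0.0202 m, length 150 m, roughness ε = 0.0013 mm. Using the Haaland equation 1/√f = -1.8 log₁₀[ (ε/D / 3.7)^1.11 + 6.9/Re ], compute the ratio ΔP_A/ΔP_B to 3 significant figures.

Pipe A: V = Q/A = 0.002186/0.0005187 = 4.214 m/s; Re = 8.217e+04; ε/D = 0.0132; Haaland → f = 0.04242; ΔP_A = f(L/D)(ρV²/2) = 8.061e+06 Pa.
Pipe B: V = Q/A = 0.002186/0.0003205 = 6.821 m/s; Re = 1.045e+05; ε/D = 6.44e-05; Haaland → f = 0.01794; ΔP_B = f(L/D)(ρV²/2) = 2.446e+06 Pa.
ΔP_A/ΔP_B = 8.061e+06/2.446e+06 = 3.30.

ΔP_A/ΔP_B ≈ 3.30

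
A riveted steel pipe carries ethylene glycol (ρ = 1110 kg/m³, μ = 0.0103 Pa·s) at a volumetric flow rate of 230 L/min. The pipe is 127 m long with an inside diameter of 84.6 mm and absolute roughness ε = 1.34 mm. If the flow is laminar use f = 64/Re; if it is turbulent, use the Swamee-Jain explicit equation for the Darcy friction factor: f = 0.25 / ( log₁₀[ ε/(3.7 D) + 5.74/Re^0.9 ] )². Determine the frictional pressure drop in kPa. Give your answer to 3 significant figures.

ΔP ≈ 20.2 kPa

Q = 230 L/min = 230/60000 = 0.003833 m³/s.
Cross-sectional area A = πD²/4 = π(0.0846)²/4 = 0.005621 m²; mean velocity V = Q/A = 0.003833/0.005621 = 0.6819 m/s.
Reynolds number Re = ρVD/μ = 1110 · 0.6819 · 0.0846 / 0.0103 = 6217.
Re > 4000 → turbulent. Relative roughness ε/D = 0.00134/0.0846 = 0.0158. Swamee-Jain: f = 0.25/(log₁₀[0.0158/3.7 + 5.74/6217^0.9])² = 0.25/(log₁₀[0.00428 + 0.00221])² = 0.25/(-2.188)² = 0.05224.
Darcy-Weisbach: ΔP = f(L/D)(ρV²/2) = 0.05224·(127/0.0846)·(1110·0.6819²/2) = 0.05224·1501·258.1 = 2.024e+04 Pa.
ΔP = 2.024e+04 Pa = 20.2 kPa.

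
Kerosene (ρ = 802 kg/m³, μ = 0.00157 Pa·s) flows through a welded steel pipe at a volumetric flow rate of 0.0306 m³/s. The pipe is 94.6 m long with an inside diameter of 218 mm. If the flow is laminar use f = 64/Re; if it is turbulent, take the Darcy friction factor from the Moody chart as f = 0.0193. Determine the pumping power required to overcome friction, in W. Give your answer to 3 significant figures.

P ≈ 69.1 W

Cross-sectional area A = πD²/4 = π(0.218)²/4 = 0.03733 m²; mean velocity V = Q/A = 0.0306/0.03733 = 0.8198 m/s.
Reynolds number Re = ρVD/μ = 802 · 0.8198 · 0.218 / 0.00157 = 9.13e+04.
Re > 4000 → turbulent; use the Moody-chart value f = 0.0193.
Darcy-Weisbach: ΔP = f(L/D)(ρV²/2) = 0.0193·(94.6/0.218)·(802·0.8198²/2) = 0.0193·433.9·269.5 = 2257 Pa.
Pumping power P = QΔP = 0.0306·2257 = 69.07 W = 69.1 W.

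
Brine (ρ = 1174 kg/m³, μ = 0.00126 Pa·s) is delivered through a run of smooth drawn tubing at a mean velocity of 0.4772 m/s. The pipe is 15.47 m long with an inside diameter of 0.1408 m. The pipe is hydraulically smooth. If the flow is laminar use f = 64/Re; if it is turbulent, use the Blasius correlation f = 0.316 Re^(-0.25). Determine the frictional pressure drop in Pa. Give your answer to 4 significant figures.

Reynolds number Re = ρVD/μ = 1174 · 0.4772 · 0.1408 / 0.00126 = 6.26e+04.
Re > 4000 → turbulent. Smooth-pipe (Blasius): f = 0.316 Re^(-0.25) = 0.316/(6.26e+04)^0.25 = 0.01998.
Darcy-Weisbach: ΔP = f(L/D)(ρV²/2) = 0.01998·(15.47/0.1408)·(1174·0.4772²/2) = 0.01998·109.9·133.7 = 293.4 Pa.

ΔP ≈ 293.4 Pa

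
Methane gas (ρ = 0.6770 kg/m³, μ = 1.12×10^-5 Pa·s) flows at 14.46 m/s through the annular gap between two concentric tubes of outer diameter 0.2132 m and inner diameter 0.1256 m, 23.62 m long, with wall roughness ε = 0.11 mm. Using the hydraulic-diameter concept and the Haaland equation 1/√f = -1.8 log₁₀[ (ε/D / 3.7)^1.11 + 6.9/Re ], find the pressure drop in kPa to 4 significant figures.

Hydraulic diameter D_h = 4A/P = D_o - D_i = 0.2132 - 0.1256 = 0.0876 m.
Re = ρVD_h/μ = 0.677·14.46·0.0876/1.12e-05 = 7.657e+04.
ε/D_h = 0.00011/0.0876 = 0.00126; Haaland gives 1/√f = -1.8 log₁₀[0.000141+9.01e-05] = 6.545, so f = 0.02334.
ΔP = f(L/D_h)(ρV²/2) = 0.02334·23.62/0.0876·70.78 = 445.5 Pa.
ΔP = 0.4455 kPa.

ΔP ≈ 0.4455 kPa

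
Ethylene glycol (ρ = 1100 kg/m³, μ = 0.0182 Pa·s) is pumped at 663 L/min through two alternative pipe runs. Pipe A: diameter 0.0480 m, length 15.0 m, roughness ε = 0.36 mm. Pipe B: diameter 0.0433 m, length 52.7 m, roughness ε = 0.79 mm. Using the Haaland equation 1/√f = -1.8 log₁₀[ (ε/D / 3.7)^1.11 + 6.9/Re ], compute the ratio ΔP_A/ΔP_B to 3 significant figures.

ΔP_A/ΔP_B ≈ 0.132

Pipe A: V = Q/A = 0.01105/0.00181 = 6.106 m/s; Re = 1.772e+04; ε/D = 0.0075; Haaland → f = 0.03801; ΔP_A = f(L/D)(ρV²/2) = 2.436e+05 Pa.
Pipe B: V = Q/A = 0.01105/0.001473 = 7.504 m/s; Re = 1.964e+04; ε/D = 0.0182; Haaland → f = 0.04904; ΔP_B = f(L/D)(ρV²/2) = 1.849e+06 Pa.
ΔP_A/ΔP_B = 2.436e+05/1.849e+06 = 0.132.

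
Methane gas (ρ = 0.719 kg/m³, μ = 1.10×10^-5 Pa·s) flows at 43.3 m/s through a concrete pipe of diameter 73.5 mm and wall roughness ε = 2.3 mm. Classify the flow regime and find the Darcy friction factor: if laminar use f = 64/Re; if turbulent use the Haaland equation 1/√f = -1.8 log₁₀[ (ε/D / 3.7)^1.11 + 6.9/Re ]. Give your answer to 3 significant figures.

f ≈ 0.0585

Re = ρVD/μ = 0.719·43.3·0.0735/1.1e-05 = 2.08e+05.
Re > 4000 → turbulent. ε/D = 0.0023/0.0735 = 0.0313; Haaland: 1/√f = -1.8 log₁₀[0.005 + 3.32e-05] = 4.136, so f = 0.05845.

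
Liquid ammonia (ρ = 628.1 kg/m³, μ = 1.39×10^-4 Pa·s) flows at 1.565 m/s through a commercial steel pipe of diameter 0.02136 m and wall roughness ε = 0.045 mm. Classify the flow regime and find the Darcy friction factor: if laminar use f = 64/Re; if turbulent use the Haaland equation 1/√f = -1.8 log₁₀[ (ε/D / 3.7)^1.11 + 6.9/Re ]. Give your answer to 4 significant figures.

f ≈ 0.02479

Re = ρVD/μ = 628.1·1.565·0.02136/0.000139 = 1.511e+05.
Re > 4000 → turbulent. ε/D = 4.5e-05/0.02136 = 0.00211; Haaland: 1/√f = -1.8 log₁₀[0.00025 + 4.57e-05] = 6.352, so f = 0.02479.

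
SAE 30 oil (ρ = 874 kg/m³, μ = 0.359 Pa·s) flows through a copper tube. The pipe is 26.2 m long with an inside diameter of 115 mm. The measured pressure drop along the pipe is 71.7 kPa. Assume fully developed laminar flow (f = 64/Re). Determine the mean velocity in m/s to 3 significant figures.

For laminar flow, f = 64/Re with Re = ρVD/μ, so Darcy-Weisbach reduces to ΔP = 32μLV/D². Solving for V: V = ΔP·D²/(32μL) = 7.17e+04·(0.115)²/(32·0.359·26.2) = 3.15 m/s.
Check: Re = ρVD/μ = 874·3.15·0.115/0.359 = 882 < 2300, so the laminar assumption holds.

V ≈ 3.15 m/s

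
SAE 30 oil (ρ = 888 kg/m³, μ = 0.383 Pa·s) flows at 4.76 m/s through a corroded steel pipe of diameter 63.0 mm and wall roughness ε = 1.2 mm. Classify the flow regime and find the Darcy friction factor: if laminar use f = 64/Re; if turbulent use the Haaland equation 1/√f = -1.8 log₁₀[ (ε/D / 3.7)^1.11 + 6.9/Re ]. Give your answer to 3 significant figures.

f ≈ 0.0920

Re = ρVD/μ = 888·4.76·0.063/0.383 = 695.3.
Re < 2300 → laminar, so f = 64/Re = 0.09205 (roughness is irrelevant in laminar flow).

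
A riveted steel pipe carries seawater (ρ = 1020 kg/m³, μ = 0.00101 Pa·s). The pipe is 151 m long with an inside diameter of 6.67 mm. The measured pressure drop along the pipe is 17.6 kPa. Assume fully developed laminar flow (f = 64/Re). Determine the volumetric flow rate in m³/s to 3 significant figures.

Q ≈ 5.61×10^-6 m³/s

For laminar flow, f = 64/Re with Re = ρVD/μ, so Darcy-Weisbach reduces to ΔP = 32μLV/D². Solving for V: V = ΔP·D²/(32μL) = 1.76e+04·(0.00667)²/(32·0.00101·151) = 0.1604 m/s.
Check: Re = ρVD/μ = 1020·0.1604·0.00667/0.00101 = 1081 < 2300, so the laminar assumption holds.
Q = V·A = 0.1604·(π/4·0.00667²) = 5.606e-06 m³/s = 5.61×10^-6 m³/s.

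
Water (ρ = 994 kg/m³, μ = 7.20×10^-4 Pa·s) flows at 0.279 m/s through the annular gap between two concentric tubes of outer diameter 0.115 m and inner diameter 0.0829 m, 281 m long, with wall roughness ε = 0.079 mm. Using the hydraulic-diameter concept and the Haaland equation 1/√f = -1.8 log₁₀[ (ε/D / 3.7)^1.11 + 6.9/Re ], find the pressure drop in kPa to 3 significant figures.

ΔP ≈ 11.1 kPa

Hydraulic diameter D_h = 4A/P = D_o - D_i = 0.115 - 0.0829 = 0.0321 m.
Re = ρVD_h/μ = 994·0.279·0.0321/0.00072 = 1.236e+04.
ε/D_h = 7.9e-05/0.0321 = 0.00246; Haaland gives 1/√f = -1.8 log₁₀[0.000297+0.000558] = 5.522, so f = 0.0328.
ΔP = f(L/D_h)(ρV²/2) = 0.0328·281/0.0321·38.69 = 1.111e+04 Pa.
ΔP = 11.1 kPa.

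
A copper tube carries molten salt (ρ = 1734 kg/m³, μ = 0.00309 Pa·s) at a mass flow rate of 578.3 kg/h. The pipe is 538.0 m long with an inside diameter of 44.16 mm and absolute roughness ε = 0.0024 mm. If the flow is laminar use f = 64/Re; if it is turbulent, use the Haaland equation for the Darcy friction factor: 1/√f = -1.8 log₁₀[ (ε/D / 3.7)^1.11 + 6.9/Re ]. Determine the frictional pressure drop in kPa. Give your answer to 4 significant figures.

ṁ = 578.3 kg/h = 578.3/3600 = 0.1606 kg/s.
A = πD²/4 = π(0.04416)²/4 = 0.001532 m²; mean velocity V = ṁ/(ρA) = 0.1606/(1734 · 0.001532) = 0.06049 m/s.
Reynolds number Re = ρVD/μ = 1734 · 0.06049 · 0.04416 / 0.00309 = 1499.
Re < 2300 → laminar flow, so f = 64/Re = 64/1499 = 0.0427 (the turbulent correlation is not needed).
Darcy-Weisbach: ΔP = f(L/D)(ρV²/2) = 0.0427·(538/0.04416)·(1734·0.06049²/2) = 0.0427·1.218e+04·3.172 = 1650 Pa.
ΔP = 1650 Pa = 1.650 kPa.

ΔP ≈ 1.650 kPa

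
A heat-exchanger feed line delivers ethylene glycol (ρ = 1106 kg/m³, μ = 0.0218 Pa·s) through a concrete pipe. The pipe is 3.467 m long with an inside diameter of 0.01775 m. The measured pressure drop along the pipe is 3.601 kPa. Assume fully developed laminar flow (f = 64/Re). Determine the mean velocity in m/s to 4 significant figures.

V ≈ 0.4691 m/s

For laminar flow, f = 64/Re with Re = ρVD/μ, so Darcy-Weisbach reduces to ΔP = 32μLV/D². Solving for V: V = ΔP·D²/(32μL) = 3601·(0.01775)²/(32·0.0218·3.467) = 0.4691 m/s.
Check: Re = ρVD/μ = 1106·0.4691·0.01775/0.0218 = 422.4 < 2300, so the laminar assumption holds.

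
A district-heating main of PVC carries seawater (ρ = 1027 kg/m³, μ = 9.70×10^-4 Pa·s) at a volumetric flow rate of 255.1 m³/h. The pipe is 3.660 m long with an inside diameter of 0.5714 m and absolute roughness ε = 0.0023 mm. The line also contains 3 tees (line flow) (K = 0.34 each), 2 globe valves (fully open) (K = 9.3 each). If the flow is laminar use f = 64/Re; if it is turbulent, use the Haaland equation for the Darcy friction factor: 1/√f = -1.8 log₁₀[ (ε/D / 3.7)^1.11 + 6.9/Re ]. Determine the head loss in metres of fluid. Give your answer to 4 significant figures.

Q = 255.1 m³/h = 255.1/3600 = 0.07086 m³/s.
Cross-sectional area A = πD²/4 = π(0.5714)²/4 = 0.2564 m²; mean velocity V = Q/A = 0.07086/0.2564 = 0.2763 m/s.
Reynolds number Re = ρVD/μ = 1027 · 0.2763 · 0.5714 / 0.00097 = 1.672e+05.
Re > 4000 → turbulent. Relative roughness ε/D = 2.3e-06/0.5714 = 4.03e-06. Haaland: 1/√f = -1.8 log₁₀[(4.03e-06/3.7)^1.11 + 6.9/1.672e+05] = -1.8 log₁₀[2.4e-07 + 4.13e-05] = 7.887, so f = 0.01607.
Total minor-loss coefficient ΣK = 3·0.34 + 2·9.3 = 19.6.
ΔP = [f·L/D + ΣK]·(ρV²/2) = [0.01607·3.66/0.5714 + 19.6]·(1027·0.2763²/2) = [0.103 + 19.6]·39.21 = 773.4 Pa.
Head loss h_f = ΔP/(ρg) = 773.4/(1027·9.81) = 0.07676 m.

h_f ≈ 0.07676 m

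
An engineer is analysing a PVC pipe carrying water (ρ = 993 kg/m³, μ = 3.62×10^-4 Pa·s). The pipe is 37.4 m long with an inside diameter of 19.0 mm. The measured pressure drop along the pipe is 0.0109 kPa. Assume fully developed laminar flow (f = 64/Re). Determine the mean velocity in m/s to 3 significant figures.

For laminar flow, f = 64/Re with Re = ρVD/μ, so Darcy-Weisbach reduces to ΔP = 32μLV/D². Solving for V: V = ΔP·D²/(32μL) = 10.9·(0.019)²/(32·0.000362·37.4) = 0.009082 m/s.
Check: Re = ρVD/μ = 993·0.009082·0.019/0.000362 = 473.4 < 2300, so the laminar assumption holds.

V ≈ 0.00908 m/s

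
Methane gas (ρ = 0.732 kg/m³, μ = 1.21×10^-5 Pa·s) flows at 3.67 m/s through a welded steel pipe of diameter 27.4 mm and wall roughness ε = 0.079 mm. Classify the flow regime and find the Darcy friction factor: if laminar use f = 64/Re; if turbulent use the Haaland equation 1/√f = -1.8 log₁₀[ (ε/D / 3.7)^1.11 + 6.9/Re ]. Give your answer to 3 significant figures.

f ≈ 0.0386

Re = ρVD/μ = 0.732·3.67·0.0274/1.21e-05 = 6083.
Re > 4000 → turbulent. ε/D = 7.9e-05/0.0274 = 0.00288; Haaland: 1/√f = -1.8 log₁₀[0.000355 + 0.00113] = 5.089, so f = 0.03862.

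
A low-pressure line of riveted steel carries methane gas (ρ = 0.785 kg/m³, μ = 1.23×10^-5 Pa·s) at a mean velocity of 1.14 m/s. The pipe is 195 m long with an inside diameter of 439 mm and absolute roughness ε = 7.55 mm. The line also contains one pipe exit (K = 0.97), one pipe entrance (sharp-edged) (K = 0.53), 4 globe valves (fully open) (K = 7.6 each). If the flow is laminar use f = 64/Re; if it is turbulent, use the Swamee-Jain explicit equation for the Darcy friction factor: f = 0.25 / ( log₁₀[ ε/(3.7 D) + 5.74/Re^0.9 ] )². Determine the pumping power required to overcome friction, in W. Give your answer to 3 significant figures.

P ≈ 4.68 W

Reynolds number Re = ρVD/μ = 0.785 · 1.14 · 0.439 / 1.23e-05 = 3.194e+04.
Re > 4000 → turbulent. Relative roughness ε/D = 0.00755/0.439 = 0.0172. Swamee-Jain: f = 0.25/(log₁₀[0.0172/3.7 + 5.74/3.194e+04^0.9])² = 0.25/(log₁₀[0.00465 + 0.000507])² = 0.25/(-2.288)² = 0.04777.
Total minor-loss coefficient ΣK = 1·0.97 + 1·0.53 + 4·7.6 = 31.9.
ΔP = [f·L/D + ΣK]·(ρV²/2) = [0.04777·195/0.439 + 31.9]·(0.785·1.14²/2) = [21.22 + 31.9]·0.5101 = 27.09 Pa.
Q = V·A = 1.14·0.1514 = 0.1726 m³/s.
Pumping power P = QΔP = 0.1726·27.09 = 4.675 W = 4.68 W.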